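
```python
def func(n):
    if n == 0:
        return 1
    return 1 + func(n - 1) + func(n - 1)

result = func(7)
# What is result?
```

func(n) = 1 + 2·func(n-1), func(0)=1. Closed form: (1+1)·2^7 - 1 = 255.

Answer: 255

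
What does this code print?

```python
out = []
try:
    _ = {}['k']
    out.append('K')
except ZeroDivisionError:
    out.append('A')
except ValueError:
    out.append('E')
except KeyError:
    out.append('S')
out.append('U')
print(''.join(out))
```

Execution trace: 'S' (except KeyError) → 'U' (after the try/except). Output: SU

Answer: SU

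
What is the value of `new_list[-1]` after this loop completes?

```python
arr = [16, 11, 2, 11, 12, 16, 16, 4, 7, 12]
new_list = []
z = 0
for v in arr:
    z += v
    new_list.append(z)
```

Cumulative sum ends at 107
`new_list` takes the values: [] → [16] → [16, 27] → [16, 27, 29] → [16, 27, 29, 40] → [16, 27, 29, 40, 52] → [16, 27, 29, 40, 52, 68] → [16, 27, 29, 40, 52, 68, 84] → [16, 27, 29, 40, 52, 68, 84, 88] → [16, 27, 29, 40, 52, 68, 84, 88, 95] → [16, 27, 29, 40, 52, 68, 84, 88, 95, 107]
So `new_list[-1]` = 107

Answer: 107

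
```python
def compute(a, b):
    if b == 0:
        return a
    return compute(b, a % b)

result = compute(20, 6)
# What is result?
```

compute(20, 6) -> compute(6, 2) -> compute(2, 0) -> 2

Answer: 2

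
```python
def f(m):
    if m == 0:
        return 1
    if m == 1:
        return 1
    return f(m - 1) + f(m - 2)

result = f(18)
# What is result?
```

Build up from base cases: f(0)=1, f(1)=1, f(2)=2, f(3)=3, f(4)=5, f(5)=8, f(6)=13, ..., f(18)=4181

Answer: 4181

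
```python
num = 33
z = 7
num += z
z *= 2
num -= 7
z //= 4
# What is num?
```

Trace:
`num = 33` → num = 33
`z = 7` → z = 7
`num += z` → num = 40
`z *= 2` → z = 14
`num -= 7` → num = 33
`z //= 4` → z = 3
So num = 33

Answer: 33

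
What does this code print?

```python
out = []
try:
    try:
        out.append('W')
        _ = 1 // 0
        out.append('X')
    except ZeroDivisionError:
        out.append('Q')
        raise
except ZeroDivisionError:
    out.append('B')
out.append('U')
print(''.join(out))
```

Execution trace: 'W' (inner try body) → 'Q' (inner except ZeroDivisionError) → 'B' (outer except ZeroDivisionError) → 'U' (after the try/except). Output: WQBU

Answer: WQBU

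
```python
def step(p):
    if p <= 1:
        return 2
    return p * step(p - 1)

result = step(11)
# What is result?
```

step(11) = 11 * 10 * 9 * 8 * 7 * 6 * 5 * 4 * 3 * 2 * 2 = 79833600

Answer: 79833600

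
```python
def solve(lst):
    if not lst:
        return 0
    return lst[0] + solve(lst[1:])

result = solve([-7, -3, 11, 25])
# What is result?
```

(-7) + (-3) + 11 + 25 + 0 = 26

Answer: 26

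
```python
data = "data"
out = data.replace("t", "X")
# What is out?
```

Trace:
`data = "data"` → data = 'data'
`out = data.replace("t", "X")` → out = 'daXa'
So out = 'daXa'

Answer: 'daXa'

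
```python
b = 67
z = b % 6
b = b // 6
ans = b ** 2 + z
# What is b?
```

Trace:
`b = 67` → b = 67
`z = b % 6` → z = 1
`b = b // 6` → b = 11
`ans = b ** 2 + z` → ans = 122
So b = 11

Answer: 11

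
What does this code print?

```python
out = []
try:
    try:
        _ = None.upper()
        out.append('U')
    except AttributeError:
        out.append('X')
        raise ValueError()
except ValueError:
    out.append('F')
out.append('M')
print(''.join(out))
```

Execution trace: 'X' (inner except AttributeError) → 'F' (outer except ValueError) → 'M' (after the try/except). Output: XFM

Answer: XFM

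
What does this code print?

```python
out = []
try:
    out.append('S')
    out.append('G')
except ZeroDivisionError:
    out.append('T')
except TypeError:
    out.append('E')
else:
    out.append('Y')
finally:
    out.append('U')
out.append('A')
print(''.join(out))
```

Execution trace: 'S' (try body) → 'G' (try body, no exception) → 'Y' (else) → 'U' (finally) → 'A' (after the try/except). Output: SGYUA

Answer: SGYUA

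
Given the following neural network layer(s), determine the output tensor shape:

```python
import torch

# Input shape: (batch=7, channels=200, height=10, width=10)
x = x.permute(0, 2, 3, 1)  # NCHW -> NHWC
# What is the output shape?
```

Input: (7, 200, 10, 10) -> Output: (7, 10, 10, 200)

Answer: (7, 10, 10, 200)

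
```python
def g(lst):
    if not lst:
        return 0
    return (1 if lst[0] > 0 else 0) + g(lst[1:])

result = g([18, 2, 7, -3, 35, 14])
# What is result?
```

Count of positive elements in [18, 2, 7, -3, 35, 14] = 5

Answer: 5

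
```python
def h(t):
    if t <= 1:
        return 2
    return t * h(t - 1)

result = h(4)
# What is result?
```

h(4) = 4 * 3 * 2 * 2 = 48

Answer: 48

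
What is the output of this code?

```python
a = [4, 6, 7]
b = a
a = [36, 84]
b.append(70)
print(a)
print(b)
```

Key concept: rebinding vs mutation: a is rebound to a new list, b still points at the original.
Step by step:
`a = [4, 6, 7]` → a = [4, 6, 7]
`b = a` → b = [4, 6, 7] (same object as a)
`a = [36, 84]` → a = [36, 84]
`b.append(70)` → b = [4, 6, 7, 70]
`print(a)` → prints [36, 84]
`print(b)` → prints [4, 6, 7, 70]

Answer:
[36, 84]
[4, 6, 7, 70]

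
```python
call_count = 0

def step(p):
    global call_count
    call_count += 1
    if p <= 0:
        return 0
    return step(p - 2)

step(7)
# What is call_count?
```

Linear recursion stepping by 2: 5 calls from p=7 down to ≤0.

Answer: 5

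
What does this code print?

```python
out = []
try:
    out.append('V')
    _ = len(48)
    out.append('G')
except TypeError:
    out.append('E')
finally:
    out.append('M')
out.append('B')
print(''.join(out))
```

Execution trace: 'V' (try body) → 'E' (except TypeError) → 'M' (finally) → 'B' (after the try/except). Output: VEMB

Answer: VEMB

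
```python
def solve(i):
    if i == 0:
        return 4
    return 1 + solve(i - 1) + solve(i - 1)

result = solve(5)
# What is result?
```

solve(i) = 1 + 2·solve(i-1), solve(0)=4. Closed form: (4+1)·2^5 - 1 = 159.

Answer: 159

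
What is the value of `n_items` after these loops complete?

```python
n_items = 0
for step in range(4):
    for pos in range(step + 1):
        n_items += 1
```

Triangle: 1 + 2 + ... + 4
`n_items` takes the values: 0 → 1 → 2 → 3 → 4 → 5 → 6 → 7 → 8 → 9 → 10

Answer: 10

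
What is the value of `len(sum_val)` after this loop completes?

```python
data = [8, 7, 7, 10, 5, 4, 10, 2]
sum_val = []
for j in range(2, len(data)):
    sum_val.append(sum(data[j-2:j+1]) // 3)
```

Number of 3-element averages
`sum_val` takes the values: [] → [7] → [7, 8] → [7, 8, 7] → [7, 8, 7, 6] → [7, 8, 7, 6, 6] → [7, 8, 7, 6, 6, 5]
So `len(sum_val)` = 6

Answer: 6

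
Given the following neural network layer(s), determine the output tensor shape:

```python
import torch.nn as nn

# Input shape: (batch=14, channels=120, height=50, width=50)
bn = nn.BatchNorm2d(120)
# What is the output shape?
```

Input: (14, 120, 50, 50) -> Output: (14, 120, 50, 50)

Answer: (14, 120, 50, 50)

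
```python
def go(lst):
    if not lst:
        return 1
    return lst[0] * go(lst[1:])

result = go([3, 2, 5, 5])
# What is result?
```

Product over [3, 2, 5, 5] = 3 * 2 * 5 * 5 = 150

Answer: 150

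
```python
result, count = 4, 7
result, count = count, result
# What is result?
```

Trace:
`result, count = 4, 7` → result = 4; count = 7
`result, count = count, result` → result = 7; count = 4
So result = 7

Answer: 7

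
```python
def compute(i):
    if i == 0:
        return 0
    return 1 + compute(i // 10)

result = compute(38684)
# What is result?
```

Count of digits of 38684: 5

Answer: 5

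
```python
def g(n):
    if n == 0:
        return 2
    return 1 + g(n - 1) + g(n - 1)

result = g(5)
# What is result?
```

g(n) = 1 + 2·g(n-1), g(0)=2. Closed form: (2+1)·2^5 - 1 = 95.

Answer: 95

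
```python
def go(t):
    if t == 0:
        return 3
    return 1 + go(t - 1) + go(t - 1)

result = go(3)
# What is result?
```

go(t) = 1 + 2·go(t-1), go(0)=3. Closed form: (3+1)·2^3 - 1 = 31.

Answer: 31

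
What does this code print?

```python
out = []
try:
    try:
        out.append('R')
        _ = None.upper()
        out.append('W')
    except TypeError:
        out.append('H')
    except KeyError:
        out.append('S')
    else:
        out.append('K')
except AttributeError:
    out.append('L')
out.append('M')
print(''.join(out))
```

Execution trace: 'R' (try body) → 'L' (outer except AttributeError) → 'M' (after the try/except). Output: RLM

Answer: RLM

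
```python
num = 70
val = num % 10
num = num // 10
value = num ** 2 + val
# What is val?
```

Trace:
`num = 70` → num = 70
`val = num % 10` → val = 0
`num = num // 10` → num = 7
`value = num ** 2 + val` → value = 49
So val = 0

Answer: 0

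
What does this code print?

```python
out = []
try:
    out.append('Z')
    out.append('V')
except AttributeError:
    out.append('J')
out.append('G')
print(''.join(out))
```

Execution trace: 'Z' (try body) → 'V' (try body, no exception) → 'G' (after the try/except). Output: ZVG

Answer: ZVG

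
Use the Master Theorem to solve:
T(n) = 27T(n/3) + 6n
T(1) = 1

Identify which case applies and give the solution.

a=27, b=3, f(n)=6n. log_3(27) = 3. Since c=1 < 3, Case 1 applies: T(n) = Θ(n^log_b(a)) = O(n^3).

Answer: O(n^3) - Case 1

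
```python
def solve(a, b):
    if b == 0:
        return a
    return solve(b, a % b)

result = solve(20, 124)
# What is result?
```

solve(20, 124) -> solve(124, 20) -> solve(20, 4) -> solve(4, 0) -> 4

Answer: 4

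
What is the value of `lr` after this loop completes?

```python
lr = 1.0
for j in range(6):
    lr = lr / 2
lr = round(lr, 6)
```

Halving LR 6 times: 1 / 2^6
`lr` takes the values: 1.0 → 0.5 → 0.25 → 0.125 → 0.0625 → 0.03125 → 0.015625

Answer: 0.015625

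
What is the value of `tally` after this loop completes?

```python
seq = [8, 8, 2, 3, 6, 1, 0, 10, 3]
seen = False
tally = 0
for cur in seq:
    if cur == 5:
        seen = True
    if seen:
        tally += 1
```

Count elements after first 5 in [8, 8, 2, 3, 6, 1, 0, 10, 3]
`tally` takes the values: 0

Answer: 0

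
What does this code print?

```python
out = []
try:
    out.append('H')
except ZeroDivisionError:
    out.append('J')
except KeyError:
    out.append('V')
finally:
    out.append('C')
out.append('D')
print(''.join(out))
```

Execution trace: 'H' (try body, no exception) → 'C' (finally) → 'D' (after the try/except). Output: HCD

Answer: HCD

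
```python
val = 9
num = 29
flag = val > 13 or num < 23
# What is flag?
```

Trace:
`val = 9` → val = 9
`num = 29` → num = 29
`flag = val > 13 or num < 23` → flag = False
So flag = False

Answer: False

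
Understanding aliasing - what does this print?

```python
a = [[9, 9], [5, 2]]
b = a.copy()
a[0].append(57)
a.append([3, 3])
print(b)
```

Key concept: shallow copy with nested lists.
Step by step:
`a = [[9, 9], [5, 2]]` → a = [[9, 9], [5, 2]]
`b = a.copy()` → b = [[9, 9], [5, 2]]
`a[0].append(57)` → a = [[9, 9, 57], [5, 2]]; b = [[9, 9, 57], [5, 2]]
`a.append([3, 3])` → a = [[9, 9, 57], [5, 2], [3, 3]]
`print(b)` → prints [[9, 9, 57], [5, 2]]

Answer: [[9, 9, 57], [5, 2]]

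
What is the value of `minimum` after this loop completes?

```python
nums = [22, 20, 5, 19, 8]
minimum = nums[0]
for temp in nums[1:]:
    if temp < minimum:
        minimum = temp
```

Minimum of [22, 20, 5, 19, 8]
`minimum` takes the values: 22 → 20 → 5

Answer: 5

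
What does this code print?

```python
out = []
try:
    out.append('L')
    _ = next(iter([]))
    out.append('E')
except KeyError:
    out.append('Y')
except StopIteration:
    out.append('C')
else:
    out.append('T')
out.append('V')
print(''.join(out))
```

Execution trace: 'L' (try body) → 'C' (except StopIteration) → 'V' (after the try/except). Output: LCV

Answer: LCV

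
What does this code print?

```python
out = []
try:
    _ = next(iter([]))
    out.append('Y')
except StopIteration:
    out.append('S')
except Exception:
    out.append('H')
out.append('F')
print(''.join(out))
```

Execution trace: 'S' (except StopIteration) → 'F' (after the try/except). Output: SF

Answer: SF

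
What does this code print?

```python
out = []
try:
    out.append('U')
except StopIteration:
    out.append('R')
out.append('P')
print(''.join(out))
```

Execution trace: 'U' (try body, no exception) → 'P' (after the try/except). Output: UP

Answer: UP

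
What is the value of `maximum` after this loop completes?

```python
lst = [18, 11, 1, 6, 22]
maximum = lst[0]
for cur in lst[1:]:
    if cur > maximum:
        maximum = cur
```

Maximum of [18, 11, 1, 6, 22]
`maximum` takes the values: 18 → 22

Answer: 22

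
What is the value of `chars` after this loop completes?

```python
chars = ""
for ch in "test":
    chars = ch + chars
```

Reverse 'test'
`chars` takes the values: "" → "t" → "et" → "set" → "tset"

Answer: "tset"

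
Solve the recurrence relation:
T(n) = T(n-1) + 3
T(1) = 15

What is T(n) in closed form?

Unrolling: T(n) = T(1) + 3·(n-1) = 15 + 3(n-1) = 3n + 12.

Answer: T(n) = 3n + 12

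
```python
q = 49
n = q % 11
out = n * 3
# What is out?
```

Trace:
`q = 49` → q = 49
`n = q % 11` → n = 5
`out = n * 3` → out = 15
So out = 15

Answer: 15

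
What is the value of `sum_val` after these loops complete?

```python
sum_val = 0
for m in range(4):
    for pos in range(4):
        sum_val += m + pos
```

Sum of all m+pos for m,pos in 4x4
`sum_val` takes the values: 0 → 1 → 3 → 6 → 7 → 9 → 12 → 16 → 18 → 21 → 25 → 30 → 33 → 37 → 42 → 48

Answer: 48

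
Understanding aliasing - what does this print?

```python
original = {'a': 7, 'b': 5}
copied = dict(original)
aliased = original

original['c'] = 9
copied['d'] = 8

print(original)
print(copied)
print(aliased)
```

Key concept: dict() creates copy, assignment creates alias.
Step by step:
`original = {'a': 7, 'b': 5}` → original = {'a': 7, 'b': 5}
`copied = dict(original)` → copied = {'a': 7, 'b': 5}
`aliased = original` → aliased = {'a': 7, 'b': 5} (same object as original)
`original['c'] = 9` → original = {'a': 7, 'b': 5, 'c': 9} (same object as aliased); aliased = {'a': 7, 'b': 5, 'c': 9} (same object as original)
`copied['d'] = 8` → copied = {'a': 7, 'b': 5, 'd': 8}
`print(original)` → prints {'a': 7, 'b': 5, 'c': 9}
`print(copied)` → prints {'a': 7, 'b': 5, 'd': 8}
`print(aliased)` → prints {'a': 7, 'b': 5, 'c': 9}

Answer:
{'a': 7, 'b': 5, 'c': 9}
{'a': 7, 'b': 5, 'd': 8}
{'a': 7, 'b': 5, 'c': 9}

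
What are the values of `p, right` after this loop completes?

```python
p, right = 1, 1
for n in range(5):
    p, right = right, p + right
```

Fibonacci: after 5 iterations
`p, right` takes the values: (1, 1) → (1, 2) → (2, 3) → (3, 5) → (5, 8) → (8, 13)

Answer: 8, 13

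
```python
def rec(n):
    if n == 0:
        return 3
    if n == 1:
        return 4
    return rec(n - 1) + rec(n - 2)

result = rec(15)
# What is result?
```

Build up from base cases: rec(0)=3, rec(1)=4, rec(2)=7, rec(3)=11, rec(4)=18, rec(5)=29, rec(6)=47, ..., rec(15)=3571

Answer: 3571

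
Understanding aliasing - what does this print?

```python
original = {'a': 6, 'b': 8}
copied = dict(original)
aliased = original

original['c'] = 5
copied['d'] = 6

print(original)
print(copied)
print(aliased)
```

Key concept: dict() creates copy, assignment creates alias.
Step by step:
`original = {'a': 6, 'b': 8}` → original = {'a': 6, 'b': 8}
`copied = dict(original)` → copied = {'a': 6, 'b': 8}
`aliased = original` → aliased = {'a': 6, 'b': 8} (same object as original)
`original['c'] = 5` → original = {'a': 6, 'b': 8, 'c': 5} (same object as aliased); aliased = {'a': 6, 'b': 8, 'c': 5} (same object as original)
`copied['d'] = 6` → copied = {'a': 6, 'b': 8, 'd': 6}
`print(original)` → prints {'a': 6, 'b': 8, 'c': 5}
`print(copied)` → prints {'a': 6, 'b': 8, 'd': 6}
`print(aliased)` → prints {'a': 6, 'b': 8, 'c': 5}

Answer:
{'a': 6, 'b': 8, 'c': 5}
{'a': 6, 'b': 8, 'd': 6}
{'a': 6, 'b': 8, 'c': 5}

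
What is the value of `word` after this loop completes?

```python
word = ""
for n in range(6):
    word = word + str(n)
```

Concatenate digits 0 to 5
`word` takes the values: "" → "0" → "01" → "012" → "0123" → "01234" → "012345"

Answer: "012345"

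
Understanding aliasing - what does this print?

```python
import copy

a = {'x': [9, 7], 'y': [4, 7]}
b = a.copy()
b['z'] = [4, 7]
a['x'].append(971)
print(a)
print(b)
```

Key concept: shallow copy of dict with mutable values.
Step by step:
`a = {'x': [9, 7], 'y': [4, 7]}` → a = {'x': [9, 7], 'y': [4, 7]}
`b = a.copy()` → b = {'x': [9, 7], 'y': [4, 7]}
`b['z'] = [4, 7]` → b = {'x': [9, 7], 'y': [4, 7], 'z': [4, 7]}
`a['x'].append(971)` → a = {'x': [9, 7, 971], 'y': [4, 7]}; b = {'x': [9, 7, 971], 'y': [4, 7], 'z': [4, 7]}
`print(a)` → prints {'x': [9, 7, 971], 'y': [4, 7]}
`print(b)` → prints {'x': [9, 7, 971], 'y': [4, 7], 'z': [4, 7]}

Answer:
{'x': [9, 7, 971], 'y': [4, 7]}
{'x': [9, 7, 971], 'y': [4, 7], 'z': [4, 7]}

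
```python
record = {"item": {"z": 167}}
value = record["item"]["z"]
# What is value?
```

Trace:
`record = {"item": {"z": 167}}` → record = {'item': {'z': 167}}
`value = record["item"]["z"]` → value = 167
So value = 167

Answer: 167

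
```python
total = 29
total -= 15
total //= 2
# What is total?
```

Trace:
`total = 29` → total = 29
`total -= 15` → total = 14
`total //= 2` → total = 7
So total = 7

Answer: 7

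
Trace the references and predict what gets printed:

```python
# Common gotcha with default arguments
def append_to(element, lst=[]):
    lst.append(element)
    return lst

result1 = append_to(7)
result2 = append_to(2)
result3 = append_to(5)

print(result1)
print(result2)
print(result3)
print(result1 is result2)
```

Key concept: mutable default argument gotcha.
Step by step:
`result1 = append_to(7)` → result1 = [7]
`result2 = append_to(2)` → result1 = [7, 2] (same object as result2); result2 = [7, 2] (same object as result1)
`result3 = append_to(5)` → result1 = [7, 2, 5] (same object as result2, result3); result2 = [7, 2, 5] (same object as result1, result3); result3 = [7, 2, 5] (same object as result1, result2)
`print(result1)` → prints [7, 2, 5]
`print(result2)` → prints [7, 2, 5]
`print(result3)` → prints [7, 2, 5]
`print(result1 is result2)` → prints True

Answer:
[7, 2, 5]
[7, 2, 5]
[7, 2, 5]
True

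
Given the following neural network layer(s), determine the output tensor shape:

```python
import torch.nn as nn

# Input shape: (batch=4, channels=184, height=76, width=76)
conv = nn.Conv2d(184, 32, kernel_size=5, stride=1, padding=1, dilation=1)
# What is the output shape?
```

Input: (4, 184, 76, 76) -> Output: (4, 32, 74, 74)

Answer: (4, 32, 74, 74)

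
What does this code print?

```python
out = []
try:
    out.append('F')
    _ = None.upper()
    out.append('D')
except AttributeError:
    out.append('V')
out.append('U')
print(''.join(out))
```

Execution trace: 'F' (try body) → 'V' (except AttributeError) → 'U' (after the try/except). Output: FVU

Answer: FVU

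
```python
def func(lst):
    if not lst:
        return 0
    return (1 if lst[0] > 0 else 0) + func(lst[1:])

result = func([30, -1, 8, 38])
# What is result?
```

Count of positive elements in [30, -1, 8, 38] = 3

Answer: 3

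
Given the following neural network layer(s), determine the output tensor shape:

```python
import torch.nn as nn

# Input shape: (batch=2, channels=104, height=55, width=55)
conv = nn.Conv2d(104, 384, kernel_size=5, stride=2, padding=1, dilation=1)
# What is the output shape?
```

Input: (2, 104, 55, 55) -> Output: (2, 384, 27, 27)

Answer: (2, 384, 27, 27)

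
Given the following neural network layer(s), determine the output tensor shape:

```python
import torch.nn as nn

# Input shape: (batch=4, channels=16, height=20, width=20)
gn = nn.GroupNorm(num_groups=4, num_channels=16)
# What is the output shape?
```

Input: (4, 16, 20, 20) -> Output: (4, 16, 20, 20)

Answer: (4, 16, 20, 20)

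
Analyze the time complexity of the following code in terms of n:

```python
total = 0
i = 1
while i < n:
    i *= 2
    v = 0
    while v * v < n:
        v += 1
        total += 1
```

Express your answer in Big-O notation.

Each loop level contributes: log n × √n. Multiplying the contributions gives O(√n log n).

Answer: O(√n log n)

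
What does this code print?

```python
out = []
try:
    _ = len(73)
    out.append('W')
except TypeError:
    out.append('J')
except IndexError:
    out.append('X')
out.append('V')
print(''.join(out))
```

Execution trace: 'J' (except TypeError) → 'V' (after the try/except). Output: JV

Answer: JV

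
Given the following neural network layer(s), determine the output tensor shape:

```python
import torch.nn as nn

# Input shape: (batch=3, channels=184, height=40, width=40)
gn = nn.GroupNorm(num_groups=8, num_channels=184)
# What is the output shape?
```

Input: (3, 184, 40, 40) -> Output: (3, 184, 40, 40)

Answer: (3, 184, 40, 40)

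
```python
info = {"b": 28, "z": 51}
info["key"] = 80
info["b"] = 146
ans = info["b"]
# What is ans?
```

Trace:
`info = {"b": 28, "z": 51}` → info = {'b': 28, 'z': 51}
`info["key"] = 80` → info = {'b': 28, 'z': 51, 'key': 80}
`info["b"] = 146` → info = {'b': 146, 'z': 51, 'key': 80}
`ans = info["b"]` → ans = 146
So ans = 146

Answer: 146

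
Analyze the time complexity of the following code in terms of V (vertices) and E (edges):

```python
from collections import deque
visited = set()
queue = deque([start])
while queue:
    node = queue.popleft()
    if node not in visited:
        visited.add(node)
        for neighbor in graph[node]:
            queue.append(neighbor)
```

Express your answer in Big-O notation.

This is Breadth-first search on a graph. Time complexity: O(V + E).

Answer: O(V + E)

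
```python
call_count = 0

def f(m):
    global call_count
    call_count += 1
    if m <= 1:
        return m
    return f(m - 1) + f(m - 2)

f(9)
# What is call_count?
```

Calls(m) = 1 + Calls(m-1) + Calls(m-2); Calls(0)=Calls(1)=1. For m=9 this gives 109.

Answer: 109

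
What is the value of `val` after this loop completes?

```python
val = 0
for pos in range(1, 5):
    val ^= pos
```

XOR of 1 to 4
`val` takes the values: 0 → 1 → 3 → 0 → 4

Answer: 4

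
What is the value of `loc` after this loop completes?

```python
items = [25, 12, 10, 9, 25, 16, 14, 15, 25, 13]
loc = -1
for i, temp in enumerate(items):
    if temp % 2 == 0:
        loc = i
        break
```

First even number index in [25, 12, 10, 9, 25, 16, 14, 15, 25, 13]
`loc` takes the values: -1 → 1

Answer: 1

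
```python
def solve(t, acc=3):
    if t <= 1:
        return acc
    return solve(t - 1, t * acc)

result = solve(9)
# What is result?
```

Accumulator trace (n, acc): (9, 3) -> (8, 27) -> (7, 216) -> (6, 1512) -> (5, 9072) -> (4, 45360) -> (3, 181440) -> (2, 544320) -> (1, 1088640) -> return 1088640

Answer: 1088640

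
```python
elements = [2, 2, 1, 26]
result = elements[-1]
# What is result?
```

Trace:
`elements = [2, 2, 1, 26]` → elements = [2, 2, 1, 26]
`result = elements[-1]` → result = 26
So result = 26

Answer: 26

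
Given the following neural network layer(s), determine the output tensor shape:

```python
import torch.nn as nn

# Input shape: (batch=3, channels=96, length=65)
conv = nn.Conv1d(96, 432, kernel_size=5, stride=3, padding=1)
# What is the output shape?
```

Input: (3, 96, 65) -> Output: (3, 432, 21)

Answer: (3, 432, 21)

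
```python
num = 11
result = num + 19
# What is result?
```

Trace:
`num = 11` → num = 11
`result = num + 19` → result = 30
So result = 30

Answer: 30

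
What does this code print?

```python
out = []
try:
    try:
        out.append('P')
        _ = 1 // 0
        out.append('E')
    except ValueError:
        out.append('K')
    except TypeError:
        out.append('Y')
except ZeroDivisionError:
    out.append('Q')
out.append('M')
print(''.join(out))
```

Execution trace: 'P' (try body) → 'Q' (outer except ZeroDivisionError) → 'M' (after the try/except). Output: PQM

Answer: PQM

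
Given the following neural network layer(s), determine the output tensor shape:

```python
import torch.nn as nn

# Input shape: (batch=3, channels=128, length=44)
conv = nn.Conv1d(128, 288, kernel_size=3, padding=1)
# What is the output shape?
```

Input: (3, 128, 44) -> Output: (3, 288, 44)

Answer: (3, 288, 44)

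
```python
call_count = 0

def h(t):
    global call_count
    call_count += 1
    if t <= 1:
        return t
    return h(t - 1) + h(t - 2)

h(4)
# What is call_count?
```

Calls(t) = 1 + Calls(t-1) + Calls(t-2); Calls(0)=Calls(1)=1. For t=4 this gives 9.

Answer: 9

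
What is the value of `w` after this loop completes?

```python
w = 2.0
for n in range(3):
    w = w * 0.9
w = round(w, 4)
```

Exponential decay: 2.0 * 0.9^3
`w` takes the values: 2.0 → 1.8 → 1.62 → 1.458

Answer: 1.458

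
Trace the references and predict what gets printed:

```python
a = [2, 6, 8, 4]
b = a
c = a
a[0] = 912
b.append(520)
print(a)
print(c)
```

Key concept: multiple aliases.
Step by step:
`a = [2, 6, 8, 4]` → a = [2, 6, 8, 4]
`b = a` → b = [2, 6, 8, 4] (same object as a)
`c = a` → c = [2, 6, 8, 4] (same object as a, b)
`a[0] = 912` → a = [912, 6, 8, 4] (same object as b, c); b = [912, 6, 8, 4] (same object as a, c); c = [912, 6, 8, 4] (same object as a, b)
`b.append(520)` → a = [912, 6, 8, 4, 520] (same object as b, c); b = [912, 6, 8, 4, 520] (same object as a, c); c = [912, 6, 8, 4, 520] (same object as a, b)
`print(a)` → prints [912, 6, 8, 4, 520]
`print(c)` → prints [912, 6, 8, 4, 520]

Answer:
[912, 6, 8, 4, 520]
[912, 6, 8, 4, 520]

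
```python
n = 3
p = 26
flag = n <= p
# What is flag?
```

Trace:
`n = 3` → n = 3
`p = 26` → p = 26
`flag = n <= p` → flag = True
So flag = True

Answer: True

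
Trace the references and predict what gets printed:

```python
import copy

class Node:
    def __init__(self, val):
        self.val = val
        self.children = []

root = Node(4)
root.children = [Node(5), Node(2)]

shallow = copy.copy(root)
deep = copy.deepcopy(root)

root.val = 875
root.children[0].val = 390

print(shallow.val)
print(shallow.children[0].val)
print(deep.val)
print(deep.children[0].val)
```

Key concept: deep copy with custom objects.
Step by step:
`root = Node(4)` → root = Node(val=4, children=[])
`root.children = [Node(5), Node(2)]` → root = Node(val=4, children=[Node(val=5, children=[]), Node(val=2, children=[])])
`shallow = copy.copy(root)` → shallow = Node(val=4, children=[Node(val=5, children=[]), Node(val=2, children=[])])
`deep = copy.deepcopy(root)` → deep = Node(val=4, children=[Node(val=5, children=[]), Node(val=2, children=[])])
`root.val = 875` → root = Node(val=875, children=[Node(val=5, children=[]), Node(val=2, children=[])])
`root.children[0].val = 390` → root = Node(val=875, children=[Node(val=390, children=[]), Node(val=2, children=[])]); shallow = Node(val=4, children=[Node(val=390, children=[]), Node(val=2, children=[])])
`print(shallow.val)` → prints 4
`print(shallow.children[0].val)` → prints 390
`print(deep.val)` → prints 4
`print(deep.children[0].val)` → prints 5

Answer:
4
390
4
5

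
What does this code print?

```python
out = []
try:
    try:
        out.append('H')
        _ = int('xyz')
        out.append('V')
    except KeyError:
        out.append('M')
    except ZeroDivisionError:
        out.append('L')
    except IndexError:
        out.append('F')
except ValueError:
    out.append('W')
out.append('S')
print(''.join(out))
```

Execution trace: 'H' (try body) → 'W' (outer except ValueError) → 'S' (after the try/except). Output: HWS

Answer: HWS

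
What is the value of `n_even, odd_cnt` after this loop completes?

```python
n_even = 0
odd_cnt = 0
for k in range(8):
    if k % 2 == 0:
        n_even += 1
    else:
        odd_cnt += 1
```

Count evens and odds in range(8)
`n_even, odd_cnt` takes the values: (0, 0) → (1, 0) → (1, 1) → (2, 1) → (2, 2) → (3, 2) → (3, 3) → (4, 3) → (4, 4)

Answer: 4, 4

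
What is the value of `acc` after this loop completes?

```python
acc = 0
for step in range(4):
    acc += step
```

Sum of 0 to 3 = 6
`acc` takes the values: 0 → 1 → 3 → 6

Answer: 6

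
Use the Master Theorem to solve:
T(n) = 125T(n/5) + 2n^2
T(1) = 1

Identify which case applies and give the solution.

a=125, b=5, f(n)=2n^2. log_5(125) = 3. Since c=2 < 3, Case 1 applies: T(n) = Θ(n^log_b(a)) = O(n^3).

Answer: O(n^3) - Case 1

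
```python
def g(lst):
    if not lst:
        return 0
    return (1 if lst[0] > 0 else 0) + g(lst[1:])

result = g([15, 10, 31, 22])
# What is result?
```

Count of positive elements in [15, 10, 31, 22] = 4

Answer: 4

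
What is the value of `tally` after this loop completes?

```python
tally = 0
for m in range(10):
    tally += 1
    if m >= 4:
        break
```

Loop breaks when m reaches 4, tally is 5
`tally` takes the values: 0 → 1 → 2 → 3 → 4 → 5

Answer: 5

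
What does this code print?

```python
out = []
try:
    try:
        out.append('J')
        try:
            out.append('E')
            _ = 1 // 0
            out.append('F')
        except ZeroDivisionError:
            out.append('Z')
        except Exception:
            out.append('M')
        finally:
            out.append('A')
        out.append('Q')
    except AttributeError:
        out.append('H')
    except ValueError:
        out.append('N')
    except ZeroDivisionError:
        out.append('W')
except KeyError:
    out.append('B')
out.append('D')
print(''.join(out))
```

Execution trace: 'J' (try body) → 'E' (inner try body) → 'Z' (inner except ZeroDivisionError) → 'A' (inner finally) → 'Q' (try body, no exception) → 'D' (after the try/except). Output: JEZAQD

Answer: JEZAQD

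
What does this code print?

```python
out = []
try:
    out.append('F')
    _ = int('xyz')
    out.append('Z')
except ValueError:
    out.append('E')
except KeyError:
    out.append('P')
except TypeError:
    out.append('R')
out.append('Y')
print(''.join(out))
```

Execution trace: 'F' (try body) → 'E' (except ValueError) → 'Y' (after the try/except). Output: FEY

Answer: FEY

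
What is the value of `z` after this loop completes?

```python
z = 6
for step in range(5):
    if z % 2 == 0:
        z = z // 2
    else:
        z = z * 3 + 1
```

Collatz-style transformation from 6
`z` takes the values: 6 → 3 → 10 → 5 → 16 → 8

Answer: 8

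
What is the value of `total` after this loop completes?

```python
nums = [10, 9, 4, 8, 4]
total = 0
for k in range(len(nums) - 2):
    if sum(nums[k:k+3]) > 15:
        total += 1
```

Count windows with sum > 15
`total` takes the values: 0 → 1 → 2 → 3

Answer: 3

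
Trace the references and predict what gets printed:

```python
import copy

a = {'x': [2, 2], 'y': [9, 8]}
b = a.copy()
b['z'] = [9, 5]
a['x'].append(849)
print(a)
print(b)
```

Key concept: shallow copy of dict with mutable values.
Step by step:
`a = {'x': [2, 2], 'y': [9, 8]}` → a = {'x': [2, 2], 'y': [9, 8]}
`b = a.copy()` → b = {'x': [2, 2], 'y': [9, 8]}
`b['z'] = [9, 5]` → b = {'x': [2, 2], 'y': [9, 8], 'z': [9, 5]}
`a['x'].append(849)` → a = {'x': [2, 2, 849], 'y': [9, 8]}; b = {'x': [2, 2, 849], 'y': [9, 8], 'z': [9, 5]}
`print(a)` → prints {'x': [2, 2, 849], 'y': [9, 8]}
`print(b)` → prints {'x': [2, 2, 849], 'y': [9, 8], 'z': [9, 5]}

Answer:
{'x': [2, 2, 849], 'y': [9, 8]}
{'x': [2, 2, 849], 'y': [9, 8], 'z': [9, 5]}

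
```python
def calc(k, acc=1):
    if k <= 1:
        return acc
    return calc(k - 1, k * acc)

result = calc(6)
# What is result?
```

Accumulator trace (n, acc): (6, 1) -> (5, 6) -> (4, 30) -> (3, 120) -> (2, 360) -> (1, 720) -> return 720

Answer: 720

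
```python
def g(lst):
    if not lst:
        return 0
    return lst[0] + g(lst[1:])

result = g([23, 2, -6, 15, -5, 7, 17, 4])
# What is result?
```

23 + 2 + (-6) + 15 + (-5) + 7 + 17 + 4 + 0 = 57

Answer: 57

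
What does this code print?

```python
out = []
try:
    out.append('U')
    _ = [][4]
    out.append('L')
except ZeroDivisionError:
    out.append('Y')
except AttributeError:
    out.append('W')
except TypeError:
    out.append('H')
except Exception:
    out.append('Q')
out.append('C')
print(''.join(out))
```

Execution trace: 'U' (try body) → 'Q' (except Exception) → 'C' (after the try/except). Output: UQC

Answer: UQC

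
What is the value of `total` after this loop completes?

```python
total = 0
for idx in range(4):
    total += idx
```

Sum of 0 to 3 = 6
`total` takes the values: 0 → 1 → 3 → 6

Answer: 6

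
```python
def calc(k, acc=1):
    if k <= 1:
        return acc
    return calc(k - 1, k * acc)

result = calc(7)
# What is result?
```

Accumulator trace (n, acc): (7, 1) -> (6, 7) -> (5, 42) -> (4, 210) -> (3, 840) -> (2, 2520) -> (1, 5040) -> return 5040

Answer: 5040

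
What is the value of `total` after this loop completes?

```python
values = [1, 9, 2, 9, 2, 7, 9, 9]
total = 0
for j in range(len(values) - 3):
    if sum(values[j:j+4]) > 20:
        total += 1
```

Count windows with sum > 20
`total` takes the values: 0 → 1 → 2 → 3 → 4

Answer: 4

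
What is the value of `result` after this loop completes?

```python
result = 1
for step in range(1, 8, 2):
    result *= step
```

Product of 1, 3, 5, ... up to 7
`result` takes the values: 1 → 3 → 15 → 105

Answer: 105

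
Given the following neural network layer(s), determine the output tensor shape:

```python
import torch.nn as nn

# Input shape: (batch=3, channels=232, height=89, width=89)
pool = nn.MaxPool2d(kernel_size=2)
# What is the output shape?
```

Input: (3, 232, 89, 89) -> Output: (3, 232, 44, 44)

Answer: (3, 232, 44, 44)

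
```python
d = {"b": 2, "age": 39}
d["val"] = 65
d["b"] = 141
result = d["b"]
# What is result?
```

Trace:
`d = {"b": 2, "age": 39}` → d = {'b': 2, 'age': 39}
`d["val"] = 65` → d = {'b': 2, 'age': 39, 'val': 65}
`d["b"] = 141` → d = {'b': 141, 'age': 39, 'val': 65}
`result = d["b"]` → result = 141
So result = 141

Answer: 141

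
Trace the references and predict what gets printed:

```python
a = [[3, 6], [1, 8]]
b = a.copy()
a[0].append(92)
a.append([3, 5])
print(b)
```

Key concept: shallow copy with nested lists.
Step by step:
`a = [[3, 6], [1, 8]]` → a = [[3, 6], [1, 8]]
`b = a.copy()` → b = [[3, 6], [1, 8]]
`a[0].append(92)` → a = [[3, 6, 92], [1, 8]]; b = [[3, 6, 92], [1, 8]]
`a.append([3, 5])` → a = [[3, 6, 92], [1, 8], [3, 5]]
`print(b)` → prints [[3, 6, 92], [1, 8]]

Answer: [[3, 6, 92], [1, 8]]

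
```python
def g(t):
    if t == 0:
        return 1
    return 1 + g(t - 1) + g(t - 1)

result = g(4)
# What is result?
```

g(t) = 1 + 2·g(t-1), g(0)=1. Closed form: (1+1)·2^4 - 1 = 31.

Answer: 31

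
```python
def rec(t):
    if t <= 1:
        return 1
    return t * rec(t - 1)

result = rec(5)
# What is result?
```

rec(5) = 5 * 4 * 3 * 2 * 1 = 120

Answer: 120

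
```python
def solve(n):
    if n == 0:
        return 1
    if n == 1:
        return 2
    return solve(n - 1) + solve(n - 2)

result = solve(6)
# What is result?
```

Build up from base cases: solve(0)=1, solve(1)=2, solve(2)=3, solve(3)=5, solve(4)=8, solve(5)=13, solve(6)=21

Answer: 21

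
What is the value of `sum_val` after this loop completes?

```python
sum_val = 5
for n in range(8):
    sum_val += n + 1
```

Start at 5, add 1 to 8 = 41
`sum_val` takes the values: 5 → 6 → 8 → 11 → 15 → 20 → 26 → 33 → 41

Answer: 41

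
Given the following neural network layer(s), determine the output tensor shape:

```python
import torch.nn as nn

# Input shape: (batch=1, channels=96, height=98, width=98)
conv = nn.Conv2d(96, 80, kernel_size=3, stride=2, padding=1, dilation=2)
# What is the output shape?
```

Input: (1, 96, 98, 98) -> Output: (1, 80, 48, 48)

Answer: (1, 80, 48, 48)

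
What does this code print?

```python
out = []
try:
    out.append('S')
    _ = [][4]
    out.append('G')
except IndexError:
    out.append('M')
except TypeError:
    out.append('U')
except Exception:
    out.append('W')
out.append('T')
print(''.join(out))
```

Execution trace: 'S' (try body) → 'M' (except IndexError) → 'T' (after the try/except). Output: SMT

Answer: SMT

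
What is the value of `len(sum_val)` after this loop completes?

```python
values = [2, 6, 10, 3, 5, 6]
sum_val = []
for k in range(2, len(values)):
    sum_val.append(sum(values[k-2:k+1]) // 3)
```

Number of 3-element averages
`sum_val` takes the values: [] → [6] → [6, 6] → [6, 6, 6] → [6, 6, 6, 4]
So `len(sum_val)` = 4

Answer: 4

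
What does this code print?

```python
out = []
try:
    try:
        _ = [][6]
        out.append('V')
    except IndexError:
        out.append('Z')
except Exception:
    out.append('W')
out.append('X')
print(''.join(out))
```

Execution trace: 'Z' (inner except IndexError) → 'X' (after the try/except). Output: ZX

Answer: ZX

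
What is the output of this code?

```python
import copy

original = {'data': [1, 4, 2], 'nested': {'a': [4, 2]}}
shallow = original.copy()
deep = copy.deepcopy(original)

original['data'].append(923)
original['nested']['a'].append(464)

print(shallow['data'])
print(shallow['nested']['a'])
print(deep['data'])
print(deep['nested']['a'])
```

Key concept: comparing shallow vs deep copy.
Step by step:
`original = {'data': [1, 4, 2], 'nested': {'a': [4, 2]}}` → original = {'data': [1, 4, 2], 'nested': {'a': [4, 2]}}
`shallow = original.copy()` → shallow = {'data': [1, 4, 2], 'nested': {'a': [4, 2]}}
`deep = copy.deepcopy(original)` → deep = {'data': [1, 4, 2], 'nested': {'a': [4, 2]}}
`original['data'].append(923)` → original = {'data': [1, 4, 2, 923], 'nested': {'a': [4, 2]}}; shallow = {'data': [1, 4, 2, 923], 'nested': {'a': [4, 2]}}
`original['nested']['a'].append(464)` → original = {'data': [1, 4, 2, 923], 'nested': {'a': [4, 2, 464]}}; shallow = {'data': [1, 4, 2, 923], 'nested': {'a': [4, 2, 464]}}
`print(shallow['data'])` → prints [1, 4, 2, 923]
`print(shallow['nested']['a'])` → prints [4, 2, 464]
`print(deep['data'])` → prints [1, 4, 2]
`print(deep['nested']['a'])` → prints [4, 2]

Answer:
[1, 4, 2, 923]
[4, 2, 464]
[1, 4, 2]
[4, 2]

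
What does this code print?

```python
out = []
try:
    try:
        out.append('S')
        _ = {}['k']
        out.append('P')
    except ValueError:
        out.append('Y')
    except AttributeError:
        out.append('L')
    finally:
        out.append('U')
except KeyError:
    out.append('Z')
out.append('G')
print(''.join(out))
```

Execution trace: 'S' (try body) → 'U' (finally) → 'Z' (outer except KeyError) → 'G' (after the try/except). Output: SUZG

Answer: SUZG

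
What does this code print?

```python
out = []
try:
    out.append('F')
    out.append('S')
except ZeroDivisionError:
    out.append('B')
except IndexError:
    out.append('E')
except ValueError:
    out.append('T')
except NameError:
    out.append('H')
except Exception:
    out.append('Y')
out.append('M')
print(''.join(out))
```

Execution trace: 'F' (try body) → 'S' (try body, no exception) → 'M' (after the try/except). Output: FSM

Answer: FSM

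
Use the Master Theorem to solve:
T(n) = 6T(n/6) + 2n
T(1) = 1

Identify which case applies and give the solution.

a=6, b=6, f(n)=2n. log_6(6) = 1. Since c=1 = 1, Case 2 applies: T(n) = Θ(n^log_b(a) · log n) = O(n log n).

Answer: O(n log n) - Case 2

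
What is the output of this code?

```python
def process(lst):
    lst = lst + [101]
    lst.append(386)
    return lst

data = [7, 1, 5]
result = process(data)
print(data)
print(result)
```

Key concept: rebinding parameter vs mutation.
Step by step:
`data = [7, 1, 5]` → data = [7, 1, 5]
`result = process(data)` → result = [7, 1, 5, 101, 386]
`print(data)` → prints [7, 1, 5]
`print(result)` → prints [7, 1, 5, 101, 386]

Answer:
[7, 1, 5]
[7, 1, 5, 101, 386]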